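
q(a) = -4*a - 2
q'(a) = -4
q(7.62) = -32.48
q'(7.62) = -4.00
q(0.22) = -2.88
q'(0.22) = -4.00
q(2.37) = -11.48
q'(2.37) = -4.00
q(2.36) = -11.44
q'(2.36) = -4.00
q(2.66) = -12.64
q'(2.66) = -4.00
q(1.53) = -8.12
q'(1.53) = -4.00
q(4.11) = -18.44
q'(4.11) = -4.00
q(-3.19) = 10.76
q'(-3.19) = -4.00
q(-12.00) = 46.00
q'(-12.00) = -4.00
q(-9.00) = 34.00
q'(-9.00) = -4.00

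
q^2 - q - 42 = (q - 7)*(q + 6)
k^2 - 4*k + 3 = (k - 3)*(k - 1)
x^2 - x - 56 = (x - 8)*(x + 7)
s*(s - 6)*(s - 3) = s^3 - 9*s^2 + 18*s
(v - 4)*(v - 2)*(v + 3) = v^3 - 3*v^2 - 10*v + 24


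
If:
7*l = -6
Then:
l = -6/7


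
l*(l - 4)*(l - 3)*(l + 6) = l^4 - l^3 - 30*l^2 + 72*l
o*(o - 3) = o^2 - 3*o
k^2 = k^2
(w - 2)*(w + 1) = w^2 - w - 2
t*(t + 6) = t^2 + 6*t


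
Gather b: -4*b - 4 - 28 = -4*b - 32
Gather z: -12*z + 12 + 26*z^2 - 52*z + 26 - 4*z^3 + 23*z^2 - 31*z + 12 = -4*z^3 + 49*z^2 - 95*z + 50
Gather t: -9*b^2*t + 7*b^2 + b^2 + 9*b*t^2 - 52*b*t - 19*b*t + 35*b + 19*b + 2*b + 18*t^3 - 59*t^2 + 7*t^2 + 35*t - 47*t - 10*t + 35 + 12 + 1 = 8*b^2 + 56*b + 18*t^3 + t^2*(9*b - 52) + t*(-9*b^2 - 71*b - 22) + 48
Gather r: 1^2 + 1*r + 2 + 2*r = 3*r + 3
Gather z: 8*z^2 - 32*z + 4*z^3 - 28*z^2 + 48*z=4*z^3 - 20*z^2 + 16*z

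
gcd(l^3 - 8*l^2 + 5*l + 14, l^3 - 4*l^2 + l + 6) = l^2 - l - 2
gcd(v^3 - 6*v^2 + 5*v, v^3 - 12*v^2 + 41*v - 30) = v^2 - 6*v + 5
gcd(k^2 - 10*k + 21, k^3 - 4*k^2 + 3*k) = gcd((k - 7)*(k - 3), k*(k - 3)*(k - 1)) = k - 3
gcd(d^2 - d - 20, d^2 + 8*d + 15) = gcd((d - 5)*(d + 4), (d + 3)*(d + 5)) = 1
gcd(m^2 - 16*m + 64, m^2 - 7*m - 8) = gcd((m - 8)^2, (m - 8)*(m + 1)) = m - 8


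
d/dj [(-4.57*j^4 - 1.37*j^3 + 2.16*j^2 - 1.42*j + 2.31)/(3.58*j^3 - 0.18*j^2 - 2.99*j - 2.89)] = (-16.3606*j^6 + 1.6452*j^5 + 33.5067*j^4 + 71.189*j^3 - 19.6455*j^2 - 11.6532*j + 11.0107)/(12.8164*j^6 - 1.2888*j^5 - 21.376*j^4 - 19.616*j^3 + 9.9805*j^2 + 17.2822*j + 8.3521)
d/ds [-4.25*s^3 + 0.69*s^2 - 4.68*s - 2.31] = -12.75*s^2 + 1.38*s - 4.68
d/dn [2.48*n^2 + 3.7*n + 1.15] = 4.96*n + 3.7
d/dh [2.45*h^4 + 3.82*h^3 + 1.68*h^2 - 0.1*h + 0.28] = 9.8*h^3 + 11.46*h^2 + 3.36*h - 0.1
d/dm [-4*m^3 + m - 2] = 1 - 12*m^2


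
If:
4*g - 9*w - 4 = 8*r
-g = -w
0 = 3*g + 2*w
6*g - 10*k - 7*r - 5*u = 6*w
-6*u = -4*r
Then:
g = 0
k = 31/60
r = -1/2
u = -1/3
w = 0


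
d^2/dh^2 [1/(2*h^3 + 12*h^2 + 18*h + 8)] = 3*(2*h^2 + 12*h + 19)/(h^7 + 16*h^6 + 102*h^5 + 332*h^4 + 593*h^3 + 588*h^2 + 304*h + 64)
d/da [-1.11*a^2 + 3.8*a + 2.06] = 3.8 - 2.22*a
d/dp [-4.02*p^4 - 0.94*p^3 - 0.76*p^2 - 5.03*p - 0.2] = -16.08*p^3 - 2.82*p^2 - 1.52*p - 5.03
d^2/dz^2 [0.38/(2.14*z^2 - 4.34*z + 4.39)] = (-3.480496*z^2 + 7.058576*z + 0.38*(4.28*z - 4.34)*(8.56*z - 8.68) - 7.139896)/(2.14*z^2 - 4.34*z + 4.39)^3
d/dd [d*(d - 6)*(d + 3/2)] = 3*d^2 - 9*d - 9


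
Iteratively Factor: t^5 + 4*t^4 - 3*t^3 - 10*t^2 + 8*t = (t - 1)*(t^4 + 5*t^3 + 2*t^2 - 8*t) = t*(t - 1)*(t^3 + 5*t^2 + 2*t - 8) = t*(t - 1)*(t + 2)*(t^2 + 3*t - 4) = t*(t - 1)*(t + 2)*(t + 4)*(t - 1)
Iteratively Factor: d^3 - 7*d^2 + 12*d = (d - 3)*(d^2 - 4*d) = (d - 4)*(d - 3)*(d)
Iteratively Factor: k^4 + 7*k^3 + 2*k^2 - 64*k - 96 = (k - 3)*(k^3 + 10*k^2 + 32*k + 32) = (k - 3)*(k + 4)*(k^2 + 6*k + 8) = (k - 3)*(k + 2)*(k + 4)*(k + 4)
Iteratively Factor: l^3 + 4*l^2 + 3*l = (l + 1)*(l^2 + 3*l) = (l + 1)*(l + 3)*(l)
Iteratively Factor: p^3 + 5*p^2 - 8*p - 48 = (p - 3)*(p^2 + 8*p + 16) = (p - 3)*(p + 4)*(p + 4)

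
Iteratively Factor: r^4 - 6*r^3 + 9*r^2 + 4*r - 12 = (r - 3)*(r^3 - 3*r^2 + 4) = (r - 3)*(r + 1)*(r^2 - 4*r + 4) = (r - 3)*(r - 2)*(r + 1)*(r - 2)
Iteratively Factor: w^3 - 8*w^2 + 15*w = (w - 3)*(w^2 - 5*w) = w*(w - 3)*(w - 5)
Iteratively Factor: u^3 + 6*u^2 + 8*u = (u)*(u^2 + 6*u + 8) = u*(u + 4)*(u + 2)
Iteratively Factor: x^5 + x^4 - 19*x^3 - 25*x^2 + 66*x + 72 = (x + 3)*(x^4 - 2*x^3 - 13*x^2 + 14*x + 24) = (x + 1)*(x + 3)*(x^3 - 3*x^2 - 10*x + 24) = (x - 2)*(x + 1)*(x + 3)*(x^2 - x - 12) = (x - 2)*(x + 1)*(x + 3)^2*(x - 4)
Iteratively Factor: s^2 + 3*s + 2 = (s + 1)*(s + 2)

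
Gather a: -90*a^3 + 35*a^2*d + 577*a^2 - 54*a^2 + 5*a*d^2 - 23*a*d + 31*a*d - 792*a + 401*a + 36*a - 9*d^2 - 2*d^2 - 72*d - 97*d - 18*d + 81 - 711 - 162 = -90*a^3 + a^2*(35*d + 523) + a*(5*d^2 + 8*d - 355) - 11*d^2 - 187*d - 792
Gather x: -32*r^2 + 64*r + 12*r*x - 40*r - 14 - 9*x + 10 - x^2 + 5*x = -32*r^2 + 24*r - x^2 + x*(12*r - 4) - 4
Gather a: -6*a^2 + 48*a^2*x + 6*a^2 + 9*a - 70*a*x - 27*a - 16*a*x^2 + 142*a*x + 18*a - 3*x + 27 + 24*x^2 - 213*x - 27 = 48*a^2*x + a*(-16*x^2 + 72*x) + 24*x^2 - 216*x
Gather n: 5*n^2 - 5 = 5*n^2 - 5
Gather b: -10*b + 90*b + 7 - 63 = 80*b - 56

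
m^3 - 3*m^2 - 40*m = m*(m - 8)*(m + 5)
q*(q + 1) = q^2 + q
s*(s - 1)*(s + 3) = s^3 + 2*s^2 - 3*s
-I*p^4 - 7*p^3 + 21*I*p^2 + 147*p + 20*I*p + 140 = (p - 5)*(p + 4)*(p - 7*I)*(-I*p - I)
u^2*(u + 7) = u^3 + 7*u^2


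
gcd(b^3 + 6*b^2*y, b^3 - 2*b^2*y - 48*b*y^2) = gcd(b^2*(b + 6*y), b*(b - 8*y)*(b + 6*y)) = b^2 + 6*b*y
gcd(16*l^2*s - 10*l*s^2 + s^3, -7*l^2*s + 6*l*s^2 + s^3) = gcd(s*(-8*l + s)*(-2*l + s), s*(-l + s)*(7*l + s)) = s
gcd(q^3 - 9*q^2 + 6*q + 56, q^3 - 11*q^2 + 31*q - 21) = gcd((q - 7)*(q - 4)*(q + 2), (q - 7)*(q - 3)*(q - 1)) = q - 7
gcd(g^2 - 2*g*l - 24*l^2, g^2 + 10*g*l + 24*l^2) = g + 4*l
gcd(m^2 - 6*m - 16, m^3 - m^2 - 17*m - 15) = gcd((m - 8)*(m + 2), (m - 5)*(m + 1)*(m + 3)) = 1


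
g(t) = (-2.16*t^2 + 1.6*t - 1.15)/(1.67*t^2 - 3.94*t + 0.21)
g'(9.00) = 0.05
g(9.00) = -1.62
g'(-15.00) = 0.01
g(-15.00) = -1.17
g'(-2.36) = 0.06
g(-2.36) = -0.90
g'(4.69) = 0.40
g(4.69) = -2.23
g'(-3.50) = 0.05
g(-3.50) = -0.96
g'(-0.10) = -11.50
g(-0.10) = -2.15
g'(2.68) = 16.84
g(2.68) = -7.52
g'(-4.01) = 0.04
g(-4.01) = -0.99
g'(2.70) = 15.18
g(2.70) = -7.20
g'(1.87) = 12.50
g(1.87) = 4.33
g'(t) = (1.6 - 4.32*t)/(1.67*t^2 - 3.94*t + 0.21) + (3.94 - 3.34*t)*(-2.16*t^2 + 1.6*t - 1.15)/(1.67*t^2 - 3.94*t + 0.21)^2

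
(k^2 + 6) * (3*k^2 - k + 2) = 3*k^4 - k^3 + 20*k^2 - 6*k + 12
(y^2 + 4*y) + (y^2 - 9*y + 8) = 2*y^2 - 5*y + 8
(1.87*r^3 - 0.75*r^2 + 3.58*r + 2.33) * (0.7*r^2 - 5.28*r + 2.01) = 1.309*r^5 - 10.3986*r^4 + 10.2247*r^3 - 18.7789*r^2 - 5.1066*r + 4.6833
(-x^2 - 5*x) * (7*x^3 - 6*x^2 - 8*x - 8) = -7*x^5 - 29*x^4 + 38*x^3 + 48*x^2 + 40*x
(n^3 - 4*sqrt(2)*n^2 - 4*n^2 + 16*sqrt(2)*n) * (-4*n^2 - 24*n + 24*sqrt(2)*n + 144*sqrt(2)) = -4*n^5 - 8*n^4 + 40*sqrt(2)*n^4 - 96*n^3 + 80*sqrt(2)*n^3 - 960*sqrt(2)*n^2 - 384*n^2 + 4608*n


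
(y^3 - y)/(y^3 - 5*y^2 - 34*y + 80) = (y^3 - y)/(y^3 - 5*y^2 - 34*y + 80)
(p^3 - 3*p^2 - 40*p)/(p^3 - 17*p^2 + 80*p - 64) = p*(p + 5)/(p^2 - 9*p + 8)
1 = 1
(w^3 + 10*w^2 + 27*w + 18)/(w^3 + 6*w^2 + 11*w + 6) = (w + 6)/(w + 2)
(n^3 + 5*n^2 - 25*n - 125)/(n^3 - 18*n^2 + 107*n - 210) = (n^2 + 10*n + 25)/(n^2 - 13*n + 42)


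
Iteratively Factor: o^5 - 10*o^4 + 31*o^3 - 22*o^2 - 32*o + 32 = (o - 1)*(o^4 - 9*o^3 + 22*o^2 - 32) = (o - 1)*(o + 1)*(o^3 - 10*o^2 + 32*o - 32) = (o - 4)*(o - 1)*(o + 1)*(o^2 - 6*o + 8) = (o - 4)^2*(o - 1)*(o + 1)*(o - 2)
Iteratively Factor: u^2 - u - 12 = (u - 4)*(u + 3)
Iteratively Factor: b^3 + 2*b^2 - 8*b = (b)*(b^2 + 2*b - 8) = b*(b + 4)*(b - 2)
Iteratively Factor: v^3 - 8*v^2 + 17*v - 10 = (v - 5)*(v^2 - 3*v + 2) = (v - 5)*(v - 1)*(v - 2)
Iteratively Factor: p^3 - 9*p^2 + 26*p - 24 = (p - 4)*(p^2 - 5*p + 6) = (p - 4)*(p - 3)*(p - 2)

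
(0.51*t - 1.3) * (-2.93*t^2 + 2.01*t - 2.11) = -1.4943*t^3 + 4.8341*t^2 - 3.6891*t + 2.743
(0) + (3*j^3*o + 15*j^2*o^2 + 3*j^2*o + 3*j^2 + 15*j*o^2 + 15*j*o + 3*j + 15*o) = 3*j^3*o + 15*j^2*o^2 + 3*j^2*o + 3*j^2 + 15*j*o^2 + 15*j*o + 3*j + 15*o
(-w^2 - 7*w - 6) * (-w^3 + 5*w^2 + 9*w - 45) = w^5 + 2*w^4 - 38*w^3 - 48*w^2 + 261*w + 270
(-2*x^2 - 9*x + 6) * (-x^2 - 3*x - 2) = 2*x^4 + 15*x^3 + 25*x^2 - 12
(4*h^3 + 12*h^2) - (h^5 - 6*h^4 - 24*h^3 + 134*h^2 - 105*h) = -h^5 + 6*h^4 + 28*h^3 - 122*h^2 + 105*h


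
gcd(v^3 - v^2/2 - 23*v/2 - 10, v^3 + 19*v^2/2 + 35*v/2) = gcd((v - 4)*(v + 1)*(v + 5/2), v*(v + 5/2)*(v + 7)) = v + 5/2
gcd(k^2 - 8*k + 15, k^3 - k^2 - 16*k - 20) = k - 5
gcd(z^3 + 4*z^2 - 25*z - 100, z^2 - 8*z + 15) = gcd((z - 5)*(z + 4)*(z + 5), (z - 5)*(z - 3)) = z - 5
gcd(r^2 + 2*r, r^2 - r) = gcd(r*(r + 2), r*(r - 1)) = r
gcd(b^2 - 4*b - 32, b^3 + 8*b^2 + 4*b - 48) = b + 4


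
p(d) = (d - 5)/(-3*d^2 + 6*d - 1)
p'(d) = (d - 5)*(6*d - 6)/(-3*d^2 + 6*d - 1)^2 + 1/(-3*d^2 + 6*d - 1)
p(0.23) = -21.55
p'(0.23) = 454.50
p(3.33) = 0.12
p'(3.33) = -0.18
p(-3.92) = 0.13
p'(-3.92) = 0.04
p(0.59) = -2.95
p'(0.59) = 5.52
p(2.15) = 1.45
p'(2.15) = -5.59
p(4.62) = 0.01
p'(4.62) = -0.03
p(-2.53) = 0.21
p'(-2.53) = 0.10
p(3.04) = 0.19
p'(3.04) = -0.31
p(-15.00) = 0.03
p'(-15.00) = 0.00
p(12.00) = -0.02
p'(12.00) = 0.00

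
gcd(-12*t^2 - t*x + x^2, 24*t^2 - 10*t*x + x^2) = -4*t + x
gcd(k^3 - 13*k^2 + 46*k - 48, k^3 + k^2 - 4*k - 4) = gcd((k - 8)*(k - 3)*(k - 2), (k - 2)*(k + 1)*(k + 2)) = k - 2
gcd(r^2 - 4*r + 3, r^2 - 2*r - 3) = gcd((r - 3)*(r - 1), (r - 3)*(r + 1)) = r - 3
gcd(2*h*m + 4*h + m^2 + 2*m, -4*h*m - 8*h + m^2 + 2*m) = m + 2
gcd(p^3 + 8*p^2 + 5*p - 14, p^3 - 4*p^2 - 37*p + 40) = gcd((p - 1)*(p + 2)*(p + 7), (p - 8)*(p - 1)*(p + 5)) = p - 1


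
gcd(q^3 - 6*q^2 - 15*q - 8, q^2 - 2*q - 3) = q + 1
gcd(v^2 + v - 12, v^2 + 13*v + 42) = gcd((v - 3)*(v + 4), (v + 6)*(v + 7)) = 1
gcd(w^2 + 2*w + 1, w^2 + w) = w + 1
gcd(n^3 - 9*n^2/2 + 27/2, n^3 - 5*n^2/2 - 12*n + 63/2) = n^2 - 6*n + 9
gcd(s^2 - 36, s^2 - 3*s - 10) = 1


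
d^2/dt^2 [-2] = 0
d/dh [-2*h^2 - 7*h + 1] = -4*h - 7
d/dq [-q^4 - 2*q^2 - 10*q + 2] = -4*q^3 - 4*q - 10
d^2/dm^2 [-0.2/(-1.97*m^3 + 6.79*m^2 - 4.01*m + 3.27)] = ((2.716 - 2.364*m)*(1.97*m^3 - 6.79*m^2 + 4.01*m - 3.27) + 0.2*(5.91*m^2 - 13.58*m + 4.01)*(11.82*m^2 - 27.16*m + 8.02))/(1.97*m^3 - 6.79*m^2 + 4.01*m - 3.27)^3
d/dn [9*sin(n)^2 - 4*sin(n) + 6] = 2*(9*sin(n) - 2)*cos(n)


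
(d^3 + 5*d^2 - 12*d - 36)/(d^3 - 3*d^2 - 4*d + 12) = (d + 6)/(d - 2)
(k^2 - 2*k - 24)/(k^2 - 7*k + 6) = (k + 4)/(k - 1)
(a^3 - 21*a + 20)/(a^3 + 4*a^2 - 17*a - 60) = (a - 1)/(a + 3)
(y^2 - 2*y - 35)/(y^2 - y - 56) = (-y^2 + 2*y + 35)/(-y^2 + y + 56)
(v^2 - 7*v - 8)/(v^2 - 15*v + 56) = (v + 1)/(v - 7)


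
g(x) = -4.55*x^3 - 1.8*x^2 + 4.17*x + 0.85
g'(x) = -13.65*x^2 - 3.6*x + 4.17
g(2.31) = -55.21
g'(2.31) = -76.98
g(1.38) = -8.78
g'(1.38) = -26.79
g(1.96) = -32.15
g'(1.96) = -55.32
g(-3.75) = 199.84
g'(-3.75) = -174.28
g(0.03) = 0.97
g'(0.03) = 4.05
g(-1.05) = -0.25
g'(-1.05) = -7.10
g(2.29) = -53.68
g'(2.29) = -75.66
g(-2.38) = 42.07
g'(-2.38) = -64.58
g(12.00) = -8070.71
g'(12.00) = -2004.63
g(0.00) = 0.85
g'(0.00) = 4.17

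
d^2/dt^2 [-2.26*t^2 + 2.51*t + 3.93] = -4.52000000000000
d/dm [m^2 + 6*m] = 2*m + 6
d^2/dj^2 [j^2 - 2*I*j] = 2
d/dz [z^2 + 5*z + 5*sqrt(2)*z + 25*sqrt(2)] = 2*z + 5 + 5*sqrt(2)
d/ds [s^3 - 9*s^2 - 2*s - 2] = 3*s^2 - 18*s - 2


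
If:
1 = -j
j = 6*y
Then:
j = -1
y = -1/6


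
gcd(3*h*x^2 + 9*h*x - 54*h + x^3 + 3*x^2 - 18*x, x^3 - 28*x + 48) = x + 6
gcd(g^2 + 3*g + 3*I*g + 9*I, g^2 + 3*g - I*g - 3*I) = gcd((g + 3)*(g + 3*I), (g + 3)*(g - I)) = g + 3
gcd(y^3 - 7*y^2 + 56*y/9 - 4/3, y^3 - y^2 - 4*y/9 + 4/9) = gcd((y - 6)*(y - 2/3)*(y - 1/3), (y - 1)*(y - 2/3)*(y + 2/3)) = y - 2/3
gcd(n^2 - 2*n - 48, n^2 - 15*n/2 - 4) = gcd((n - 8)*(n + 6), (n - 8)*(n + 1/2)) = n - 8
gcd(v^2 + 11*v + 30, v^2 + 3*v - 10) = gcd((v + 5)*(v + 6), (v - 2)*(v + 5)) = v + 5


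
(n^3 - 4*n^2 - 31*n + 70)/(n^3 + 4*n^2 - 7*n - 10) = (n - 7)/(n + 1)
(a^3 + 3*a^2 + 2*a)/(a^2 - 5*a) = (a^2 + 3*a + 2)/(a - 5)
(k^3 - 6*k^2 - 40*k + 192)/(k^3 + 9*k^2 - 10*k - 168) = (k - 8)/(k + 7)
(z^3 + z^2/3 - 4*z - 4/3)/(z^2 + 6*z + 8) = (3*z^2 - 5*z - 2)/(3*(z + 4))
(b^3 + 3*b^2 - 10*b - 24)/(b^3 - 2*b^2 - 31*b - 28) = (b^2 - b - 6)/(b^2 - 6*b - 7)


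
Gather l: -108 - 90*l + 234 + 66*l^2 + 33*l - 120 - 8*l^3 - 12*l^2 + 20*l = -8*l^3 + 54*l^2 - 37*l + 6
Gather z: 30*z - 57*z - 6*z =-33*z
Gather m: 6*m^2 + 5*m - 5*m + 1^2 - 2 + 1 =6*m^2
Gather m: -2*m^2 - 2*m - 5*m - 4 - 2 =-2*m^2 - 7*m - 6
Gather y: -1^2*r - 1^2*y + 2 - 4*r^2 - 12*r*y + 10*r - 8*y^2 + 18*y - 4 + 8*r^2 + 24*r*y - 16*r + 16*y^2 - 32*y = 4*r^2 - 7*r + 8*y^2 + y*(12*r - 15) - 2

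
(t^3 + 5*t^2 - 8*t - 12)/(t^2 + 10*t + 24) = (t^2 - t - 2)/(t + 4)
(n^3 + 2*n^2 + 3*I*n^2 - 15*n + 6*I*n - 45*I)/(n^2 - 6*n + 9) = (n^2 + n*(5 + 3*I) + 15*I)/(n - 3)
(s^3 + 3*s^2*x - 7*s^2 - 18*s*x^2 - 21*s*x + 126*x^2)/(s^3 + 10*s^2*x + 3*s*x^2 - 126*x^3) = (s - 7)/(s + 7*x)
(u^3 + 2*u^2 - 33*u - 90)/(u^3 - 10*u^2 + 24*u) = (u^2 + 8*u + 15)/(u*(u - 4))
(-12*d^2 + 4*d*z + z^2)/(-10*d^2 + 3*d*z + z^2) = (6*d + z)/(5*d + z)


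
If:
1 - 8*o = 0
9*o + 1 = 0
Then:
No Solution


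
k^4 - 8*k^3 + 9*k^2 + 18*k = k*(k - 6)*(k - 3)*(k + 1)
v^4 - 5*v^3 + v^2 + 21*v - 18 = (v - 3)^2*(v - 1)*(v + 2)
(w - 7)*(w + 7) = w^2 - 49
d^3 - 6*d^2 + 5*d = d*(d - 5)*(d - 1)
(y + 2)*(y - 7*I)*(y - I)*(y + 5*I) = y^4 + 2*y^3 - 3*I*y^3 + 33*y^2 - 6*I*y^2 + 66*y - 35*I*y - 70*I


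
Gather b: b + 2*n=b + 2*n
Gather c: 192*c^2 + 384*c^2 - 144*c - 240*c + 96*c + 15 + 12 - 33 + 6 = 576*c^2 - 288*c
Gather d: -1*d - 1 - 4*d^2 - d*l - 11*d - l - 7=-4*d^2 + d*(-l - 12) - l - 8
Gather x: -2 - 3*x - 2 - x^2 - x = -x^2 - 4*x - 4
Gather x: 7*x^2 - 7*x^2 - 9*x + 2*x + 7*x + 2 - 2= 0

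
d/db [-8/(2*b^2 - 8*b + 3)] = 32*(b - 2)/(2*b^2 - 8*b + 3)^2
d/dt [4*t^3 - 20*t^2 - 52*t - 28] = 12*t^2 - 40*t - 52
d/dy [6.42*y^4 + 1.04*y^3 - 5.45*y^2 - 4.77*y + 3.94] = 25.68*y^3 + 3.12*y^2 - 10.9*y - 4.77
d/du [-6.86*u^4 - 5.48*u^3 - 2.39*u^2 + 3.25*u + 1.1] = -27.44*u^3 - 16.44*u^2 - 4.78*u + 3.25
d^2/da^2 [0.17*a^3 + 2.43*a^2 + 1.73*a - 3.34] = 1.02*a + 4.86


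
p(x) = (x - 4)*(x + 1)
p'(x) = 2*x - 3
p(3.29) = -3.05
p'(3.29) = 3.58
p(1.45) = -6.25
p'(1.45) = -0.10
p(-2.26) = 7.89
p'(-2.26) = -7.52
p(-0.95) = -0.25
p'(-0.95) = -4.90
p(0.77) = -5.72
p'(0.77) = -1.46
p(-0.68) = -1.50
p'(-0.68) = -4.36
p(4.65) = 3.67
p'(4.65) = 6.30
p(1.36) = -6.23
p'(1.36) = -0.28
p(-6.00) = 50.00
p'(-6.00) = -15.00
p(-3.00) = 14.00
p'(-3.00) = -9.00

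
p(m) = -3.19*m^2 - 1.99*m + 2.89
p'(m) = -6.38*m - 1.99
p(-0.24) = 3.18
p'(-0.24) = -0.46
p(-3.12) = -21.95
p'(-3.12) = 17.92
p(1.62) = -8.71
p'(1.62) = -12.33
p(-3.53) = -29.84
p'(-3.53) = 20.53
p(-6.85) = -133.16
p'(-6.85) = 41.71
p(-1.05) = 1.46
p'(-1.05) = 4.71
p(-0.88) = 2.17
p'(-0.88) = 3.62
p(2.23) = -17.41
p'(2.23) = -16.22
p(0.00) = 2.89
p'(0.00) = -1.99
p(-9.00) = -237.59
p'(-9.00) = 55.43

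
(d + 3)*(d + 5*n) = d^2 + 5*d*n + 3*d + 15*n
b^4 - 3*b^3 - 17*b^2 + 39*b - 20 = (b - 5)*(b - 1)^2*(b + 4)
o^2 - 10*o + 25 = (o - 5)^2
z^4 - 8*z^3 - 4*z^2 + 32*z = z*(z - 8)*(z - 2)*(z + 2)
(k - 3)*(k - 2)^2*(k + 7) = k^4 - 33*k^2 + 100*k - 84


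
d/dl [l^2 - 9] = 2*l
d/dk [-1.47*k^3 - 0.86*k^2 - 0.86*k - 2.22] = -4.41*k^2 - 1.72*k - 0.86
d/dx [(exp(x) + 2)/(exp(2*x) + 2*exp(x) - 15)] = (-2*(exp(x) + 1)*(exp(x) + 2) + exp(2*x) + 2*exp(x) - 15)*exp(x)/(exp(2*x) + 2*exp(x) - 15)^2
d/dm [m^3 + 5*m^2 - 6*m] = 3*m^2 + 10*m - 6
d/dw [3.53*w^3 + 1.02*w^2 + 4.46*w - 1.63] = 10.59*w^2 + 2.04*w + 4.46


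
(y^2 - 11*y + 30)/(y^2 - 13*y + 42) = (y - 5)/(y - 7)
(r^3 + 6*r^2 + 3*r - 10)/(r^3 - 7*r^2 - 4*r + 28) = (r^2 + 4*r - 5)/(r^2 - 9*r + 14)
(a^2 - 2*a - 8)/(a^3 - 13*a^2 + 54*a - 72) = (a + 2)/(a^2 - 9*a + 18)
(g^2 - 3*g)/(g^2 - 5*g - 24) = g*(3 - g)/(-g^2 + 5*g + 24)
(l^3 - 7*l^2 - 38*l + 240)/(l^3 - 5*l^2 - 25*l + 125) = (l^2 - 2*l - 48)/(l^2 - 25)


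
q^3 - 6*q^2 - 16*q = q*(q - 8)*(q + 2)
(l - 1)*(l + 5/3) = l^2 + 2*l/3 - 5/3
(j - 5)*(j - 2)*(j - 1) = j^3 - 8*j^2 + 17*j - 10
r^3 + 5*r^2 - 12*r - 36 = (r - 3)*(r + 2)*(r + 6)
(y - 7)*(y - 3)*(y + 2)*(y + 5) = y^4 - 3*y^3 - 39*y^2 + 47*y + 210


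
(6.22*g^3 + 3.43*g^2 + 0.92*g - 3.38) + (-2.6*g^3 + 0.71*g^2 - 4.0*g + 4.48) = 3.62*g^3 + 4.14*g^2 - 3.08*g + 1.1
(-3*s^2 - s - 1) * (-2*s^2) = 6*s^4 + 2*s^3 + 2*s^2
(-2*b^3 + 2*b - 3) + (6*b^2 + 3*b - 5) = -2*b^3 + 6*b^2 + 5*b - 8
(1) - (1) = 0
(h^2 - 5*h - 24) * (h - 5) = h^3 - 10*h^2 + h + 120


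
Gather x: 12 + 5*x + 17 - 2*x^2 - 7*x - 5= -2*x^2 - 2*x + 24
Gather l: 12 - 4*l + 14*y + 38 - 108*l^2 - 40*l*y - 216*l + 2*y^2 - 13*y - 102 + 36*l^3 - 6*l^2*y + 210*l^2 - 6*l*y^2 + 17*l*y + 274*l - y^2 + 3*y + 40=36*l^3 + l^2*(102 - 6*y) + l*(-6*y^2 - 23*y + 54) + y^2 + 4*y - 12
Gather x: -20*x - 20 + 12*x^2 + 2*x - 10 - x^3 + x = -x^3 + 12*x^2 - 17*x - 30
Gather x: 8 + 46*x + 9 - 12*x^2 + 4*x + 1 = -12*x^2 + 50*x + 18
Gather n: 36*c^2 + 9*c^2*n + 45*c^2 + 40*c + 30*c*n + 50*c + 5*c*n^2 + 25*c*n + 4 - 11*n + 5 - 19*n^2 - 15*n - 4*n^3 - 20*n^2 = 81*c^2 + 90*c - 4*n^3 + n^2*(5*c - 39) + n*(9*c^2 + 55*c - 26) + 9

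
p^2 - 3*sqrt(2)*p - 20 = (p - 5*sqrt(2))*(p + 2*sqrt(2))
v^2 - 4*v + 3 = (v - 3)*(v - 1)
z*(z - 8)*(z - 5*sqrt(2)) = z^3 - 8*z^2 - 5*sqrt(2)*z^2 + 40*sqrt(2)*z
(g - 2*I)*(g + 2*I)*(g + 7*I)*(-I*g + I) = -I*g^4 + 7*g^3 + I*g^3 - 7*g^2 - 4*I*g^2 + 28*g + 4*I*g - 28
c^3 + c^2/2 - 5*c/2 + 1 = (c - 1)*(c - 1/2)*(c + 2)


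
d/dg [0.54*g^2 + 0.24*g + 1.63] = 1.08*g + 0.24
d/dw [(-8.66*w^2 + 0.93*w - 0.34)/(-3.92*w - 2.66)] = (33.9472*w^2 + 46.0712*w - 3.8066)/(15.3664*w^2 + 20.8544*w + 7.0756)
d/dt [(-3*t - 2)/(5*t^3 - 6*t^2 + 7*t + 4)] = 2*(15*t^3 + 6*t^2 - 12*t + 1)/(25*t^6 - 60*t^5 + 106*t^4 - 44*t^3 + t^2 + 56*t + 16)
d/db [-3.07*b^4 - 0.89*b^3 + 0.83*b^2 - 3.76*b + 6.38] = -12.28*b^3 - 2.67*b^2 + 1.66*b - 3.76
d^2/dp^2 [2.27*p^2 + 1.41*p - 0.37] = 4.54000000000000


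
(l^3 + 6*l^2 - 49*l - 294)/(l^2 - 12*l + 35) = (l^2 + 13*l + 42)/(l - 5)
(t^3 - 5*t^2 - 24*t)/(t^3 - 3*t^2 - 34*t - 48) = t/(t + 2)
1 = 1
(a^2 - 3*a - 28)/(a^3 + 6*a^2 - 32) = (a - 7)/(a^2 + 2*a - 8)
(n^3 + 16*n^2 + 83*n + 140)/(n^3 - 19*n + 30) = (n^2 + 11*n + 28)/(n^2 - 5*n + 6)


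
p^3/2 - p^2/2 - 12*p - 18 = (p/2 + 1)*(p - 6)*(p + 3)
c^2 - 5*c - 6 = (c - 6)*(c + 1)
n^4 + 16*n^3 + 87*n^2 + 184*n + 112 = (n + 1)*(n + 4)^2*(n + 7)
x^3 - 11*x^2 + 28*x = x*(x - 7)*(x - 4)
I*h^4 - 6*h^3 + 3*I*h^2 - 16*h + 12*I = (h - I)*(h + 2*I)*(h + 6*I)*(I*h + 1)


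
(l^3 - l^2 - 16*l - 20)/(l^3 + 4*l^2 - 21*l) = (l^3 - l^2 - 16*l - 20)/(l*(l^2 + 4*l - 21))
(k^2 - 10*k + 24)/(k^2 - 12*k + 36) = (k - 4)/(k - 6)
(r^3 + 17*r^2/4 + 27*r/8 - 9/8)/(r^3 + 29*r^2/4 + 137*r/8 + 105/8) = (8*r^2 + 10*r - 3)/(8*r^2 + 34*r + 35)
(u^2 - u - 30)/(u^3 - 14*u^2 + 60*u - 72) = (u + 5)/(u^2 - 8*u + 12)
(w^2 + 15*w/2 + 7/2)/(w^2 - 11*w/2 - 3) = (w + 7)/(w - 6)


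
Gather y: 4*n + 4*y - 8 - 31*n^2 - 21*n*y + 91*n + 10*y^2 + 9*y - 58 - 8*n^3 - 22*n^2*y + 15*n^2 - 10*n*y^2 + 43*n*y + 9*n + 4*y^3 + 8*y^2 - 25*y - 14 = -8*n^3 - 16*n^2 + 104*n + 4*y^3 + y^2*(18 - 10*n) + y*(-22*n^2 + 22*n - 12) - 80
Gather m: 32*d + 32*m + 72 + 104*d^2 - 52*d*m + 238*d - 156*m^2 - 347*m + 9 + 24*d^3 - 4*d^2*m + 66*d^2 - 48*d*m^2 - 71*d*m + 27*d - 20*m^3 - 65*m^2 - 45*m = 24*d^3 + 170*d^2 + 297*d - 20*m^3 + m^2*(-48*d - 221) + m*(-4*d^2 - 123*d - 360) + 81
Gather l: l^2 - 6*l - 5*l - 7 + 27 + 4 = l^2 - 11*l + 24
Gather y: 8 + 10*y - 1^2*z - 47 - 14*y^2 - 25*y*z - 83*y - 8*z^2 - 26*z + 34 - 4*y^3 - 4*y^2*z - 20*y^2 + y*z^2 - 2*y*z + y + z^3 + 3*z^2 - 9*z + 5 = -4*y^3 + y^2*(-4*z - 34) + y*(z^2 - 27*z - 72) + z^3 - 5*z^2 - 36*z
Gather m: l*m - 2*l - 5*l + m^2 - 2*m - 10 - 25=-7*l + m^2 + m*(l - 2) - 35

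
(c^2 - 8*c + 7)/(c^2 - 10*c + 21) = (c - 1)/(c - 3)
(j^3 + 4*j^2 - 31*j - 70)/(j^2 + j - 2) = (j^2 + 2*j - 35)/(j - 1)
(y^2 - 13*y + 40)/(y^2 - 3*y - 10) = (y - 8)/(y + 2)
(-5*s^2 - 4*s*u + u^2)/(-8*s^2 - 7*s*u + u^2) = (5*s - u)/(8*s - u)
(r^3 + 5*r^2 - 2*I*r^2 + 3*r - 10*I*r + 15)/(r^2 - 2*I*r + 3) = r + 5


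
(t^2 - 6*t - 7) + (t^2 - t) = 2*t^2 - 7*t - 7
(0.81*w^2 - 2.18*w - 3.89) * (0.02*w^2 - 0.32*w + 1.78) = 0.0162*w^4 - 0.3028*w^3 + 2.0616*w^2 - 2.6356*w - 6.9242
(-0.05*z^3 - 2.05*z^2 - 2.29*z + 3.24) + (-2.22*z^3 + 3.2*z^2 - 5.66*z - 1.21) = -2.27*z^3 + 1.15*z^2 - 7.95*z + 2.03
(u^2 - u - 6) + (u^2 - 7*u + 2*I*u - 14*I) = 2*u^2 - 8*u + 2*I*u - 6 - 14*I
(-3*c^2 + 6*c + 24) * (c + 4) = -3*c^3 - 6*c^2 + 48*c + 96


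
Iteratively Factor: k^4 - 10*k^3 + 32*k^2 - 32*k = (k - 4)*(k^3 - 6*k^2 + 8*k) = k*(k - 4)*(k^2 - 6*k + 8) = k*(k - 4)*(k - 2)*(k - 4)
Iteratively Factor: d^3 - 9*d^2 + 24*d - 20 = (d - 5)*(d^2 - 4*d + 4) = (d - 5)*(d - 2)*(d - 2)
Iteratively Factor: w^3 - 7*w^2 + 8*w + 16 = (w + 1)*(w^2 - 8*w + 16) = (w - 4)*(w + 1)*(w - 4)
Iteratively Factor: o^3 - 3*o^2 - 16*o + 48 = (o - 4)*(o^2 + o - 12) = (o - 4)*(o + 4)*(o - 3)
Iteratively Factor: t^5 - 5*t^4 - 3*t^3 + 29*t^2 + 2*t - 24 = (t - 1)*(t^4 - 4*t^3 - 7*t^2 + 22*t + 24) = (t - 3)*(t - 1)*(t^3 - t^2 - 10*t - 8) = (t - 3)*(t - 1)*(t + 2)*(t^2 - 3*t - 4) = (t - 4)*(t - 3)*(t - 1)*(t + 2)*(t + 1)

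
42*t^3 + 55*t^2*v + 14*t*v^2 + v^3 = (t + v)*(6*t + v)*(7*t + v)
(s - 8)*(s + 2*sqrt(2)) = s^2 - 8*s + 2*sqrt(2)*s - 16*sqrt(2)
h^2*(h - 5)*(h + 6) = h^4 + h^3 - 30*h^2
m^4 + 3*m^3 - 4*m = m*(m - 1)*(m + 2)^2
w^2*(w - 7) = w^3 - 7*w^2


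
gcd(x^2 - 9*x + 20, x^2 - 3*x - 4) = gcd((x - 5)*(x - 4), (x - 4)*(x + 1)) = x - 4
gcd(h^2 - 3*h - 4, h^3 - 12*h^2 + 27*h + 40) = h + 1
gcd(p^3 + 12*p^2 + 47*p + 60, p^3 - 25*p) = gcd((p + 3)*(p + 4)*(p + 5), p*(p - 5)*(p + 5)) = p + 5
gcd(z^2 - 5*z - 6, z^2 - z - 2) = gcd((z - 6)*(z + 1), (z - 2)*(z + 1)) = z + 1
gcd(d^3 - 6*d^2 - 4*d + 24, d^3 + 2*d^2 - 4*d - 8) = d^2 - 4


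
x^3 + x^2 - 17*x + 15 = (x - 3)*(x - 1)*(x + 5)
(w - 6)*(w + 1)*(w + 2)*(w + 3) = w^4 - 25*w^2 - 60*w - 36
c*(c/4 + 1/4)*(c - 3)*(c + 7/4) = c^4/4 - c^3/16 - 13*c^2/8 - 21*c/16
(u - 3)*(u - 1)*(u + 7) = u^3 + 3*u^2 - 25*u + 21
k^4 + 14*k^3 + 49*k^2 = k^2*(k + 7)^2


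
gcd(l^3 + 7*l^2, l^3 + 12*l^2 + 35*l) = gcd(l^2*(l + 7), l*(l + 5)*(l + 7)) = l^2 + 7*l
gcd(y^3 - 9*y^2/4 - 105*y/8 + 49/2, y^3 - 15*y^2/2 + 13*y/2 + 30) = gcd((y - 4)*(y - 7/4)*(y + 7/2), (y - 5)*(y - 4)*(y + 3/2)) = y - 4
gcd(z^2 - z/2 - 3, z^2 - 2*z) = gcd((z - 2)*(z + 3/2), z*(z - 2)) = z - 2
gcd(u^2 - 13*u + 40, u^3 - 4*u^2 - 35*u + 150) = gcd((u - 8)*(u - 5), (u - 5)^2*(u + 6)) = u - 5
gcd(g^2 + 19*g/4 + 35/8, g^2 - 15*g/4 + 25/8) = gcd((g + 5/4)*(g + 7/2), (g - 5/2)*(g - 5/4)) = 1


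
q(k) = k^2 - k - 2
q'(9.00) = 17.00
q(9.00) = 70.00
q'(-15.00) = -31.00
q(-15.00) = 238.00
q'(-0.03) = -1.06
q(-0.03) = -1.97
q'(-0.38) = -1.76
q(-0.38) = -1.48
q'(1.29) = 1.58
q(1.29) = -1.63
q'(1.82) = 2.64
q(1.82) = -0.51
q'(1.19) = 1.38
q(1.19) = -1.77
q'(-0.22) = -1.44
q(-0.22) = -1.73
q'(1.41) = 1.82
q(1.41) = -1.42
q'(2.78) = 4.56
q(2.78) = 2.95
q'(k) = 2*k - 1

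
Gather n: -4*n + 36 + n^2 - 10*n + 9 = n^2 - 14*n + 45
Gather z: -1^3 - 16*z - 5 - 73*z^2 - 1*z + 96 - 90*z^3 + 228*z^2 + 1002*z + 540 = -90*z^3 + 155*z^2 + 985*z + 630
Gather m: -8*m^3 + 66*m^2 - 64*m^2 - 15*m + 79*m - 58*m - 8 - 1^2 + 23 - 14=-8*m^3 + 2*m^2 + 6*m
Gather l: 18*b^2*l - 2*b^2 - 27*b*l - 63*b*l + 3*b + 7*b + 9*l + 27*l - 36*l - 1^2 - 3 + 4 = -2*b^2 + 10*b + l*(18*b^2 - 90*b)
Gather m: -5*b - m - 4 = -5*b - m - 4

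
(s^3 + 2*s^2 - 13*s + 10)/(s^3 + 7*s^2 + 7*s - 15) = (s - 2)/(s + 3)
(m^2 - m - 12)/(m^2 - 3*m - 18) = (m - 4)/(m - 6)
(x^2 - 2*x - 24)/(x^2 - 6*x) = (x + 4)/x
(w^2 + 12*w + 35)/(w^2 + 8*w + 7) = (w + 5)/(w + 1)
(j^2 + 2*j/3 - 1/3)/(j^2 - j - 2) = (j - 1/3)/(j - 2)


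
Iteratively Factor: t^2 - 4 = (t + 2)*(t - 2)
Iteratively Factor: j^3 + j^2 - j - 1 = (j - 1)*(j^2 + 2*j + 1) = (j - 1)*(j + 1)*(j + 1)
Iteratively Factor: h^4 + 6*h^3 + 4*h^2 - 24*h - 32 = (h + 4)*(h^3 + 2*h^2 - 4*h - 8) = (h - 2)*(h + 4)*(h^2 + 4*h + 4) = (h - 2)*(h + 2)*(h + 4)*(h + 2)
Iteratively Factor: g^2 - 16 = (g + 4)*(g - 4)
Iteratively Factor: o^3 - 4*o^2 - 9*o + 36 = (o - 3)*(o^2 - o - 12) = (o - 3)*(o + 3)*(o - 4)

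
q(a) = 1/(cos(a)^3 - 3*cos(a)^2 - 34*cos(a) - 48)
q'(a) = (3*sin(a)*cos(a)^2 - 6*sin(a)*cos(a) - 34*sin(a))/(cos(a)^3 - 3*cos(a)^2 - 34*cos(a) - 48)^2 = (3*cos(a)^2 - 6*cos(a) - 34)*sin(a)/((cos(a) - 8)^2*(cos(a) + 2)^2*(cos(a) + 3)^2)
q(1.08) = -0.02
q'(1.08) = -0.01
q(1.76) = -0.02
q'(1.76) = -0.02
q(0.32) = -0.01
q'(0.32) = -0.00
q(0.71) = -0.01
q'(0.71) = -0.00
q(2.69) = -0.05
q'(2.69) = -0.03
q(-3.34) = -0.05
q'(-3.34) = -0.01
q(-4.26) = -0.03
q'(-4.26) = -0.02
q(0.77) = -0.01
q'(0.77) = -0.00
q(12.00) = -0.01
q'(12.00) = 0.00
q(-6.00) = -0.01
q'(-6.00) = 0.00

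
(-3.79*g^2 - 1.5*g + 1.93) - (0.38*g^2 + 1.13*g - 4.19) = -4.17*g^2 - 2.63*g + 6.12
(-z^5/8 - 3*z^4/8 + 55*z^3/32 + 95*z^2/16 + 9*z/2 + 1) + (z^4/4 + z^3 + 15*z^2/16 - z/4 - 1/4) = -z^5/8 - z^4/8 + 87*z^3/32 + 55*z^2/8 + 17*z/4 + 3/4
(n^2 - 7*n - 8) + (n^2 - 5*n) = 2*n^2 - 12*n - 8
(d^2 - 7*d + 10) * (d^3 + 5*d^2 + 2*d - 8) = d^5 - 2*d^4 - 23*d^3 + 28*d^2 + 76*d - 80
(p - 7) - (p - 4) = -3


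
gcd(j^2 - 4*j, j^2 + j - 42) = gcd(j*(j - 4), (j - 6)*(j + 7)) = 1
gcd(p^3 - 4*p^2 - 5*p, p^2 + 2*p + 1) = p + 1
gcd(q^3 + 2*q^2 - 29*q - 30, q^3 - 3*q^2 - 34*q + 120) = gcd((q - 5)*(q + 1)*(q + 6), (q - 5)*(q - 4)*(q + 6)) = q^2 + q - 30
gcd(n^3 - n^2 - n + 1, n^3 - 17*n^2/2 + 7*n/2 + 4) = n - 1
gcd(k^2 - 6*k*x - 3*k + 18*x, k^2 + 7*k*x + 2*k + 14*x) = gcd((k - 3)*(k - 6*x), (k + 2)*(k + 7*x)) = 1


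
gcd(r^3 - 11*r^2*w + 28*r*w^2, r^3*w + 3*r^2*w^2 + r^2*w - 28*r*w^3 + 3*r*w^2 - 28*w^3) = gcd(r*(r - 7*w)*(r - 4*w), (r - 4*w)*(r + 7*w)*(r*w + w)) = r - 4*w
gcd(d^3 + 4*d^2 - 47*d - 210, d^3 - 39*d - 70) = d^2 - 2*d - 35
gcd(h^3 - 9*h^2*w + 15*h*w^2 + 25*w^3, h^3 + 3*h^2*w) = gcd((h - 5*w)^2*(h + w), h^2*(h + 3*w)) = 1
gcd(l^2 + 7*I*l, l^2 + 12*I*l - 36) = 1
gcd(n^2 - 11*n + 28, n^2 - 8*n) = 1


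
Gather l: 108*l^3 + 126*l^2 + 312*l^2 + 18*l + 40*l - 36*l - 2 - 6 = 108*l^3 + 438*l^2 + 22*l - 8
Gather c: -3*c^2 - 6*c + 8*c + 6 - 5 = -3*c^2 + 2*c + 1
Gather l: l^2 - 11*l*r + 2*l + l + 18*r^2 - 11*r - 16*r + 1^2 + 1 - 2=l^2 + l*(3 - 11*r) + 18*r^2 - 27*r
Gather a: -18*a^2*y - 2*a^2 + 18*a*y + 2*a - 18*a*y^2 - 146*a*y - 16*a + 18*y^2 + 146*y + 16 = a^2*(-18*y - 2) + a*(-18*y^2 - 128*y - 14) + 18*y^2 + 146*y + 16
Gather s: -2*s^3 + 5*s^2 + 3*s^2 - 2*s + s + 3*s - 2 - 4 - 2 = -2*s^3 + 8*s^2 + 2*s - 8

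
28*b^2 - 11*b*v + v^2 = (-7*b + v)*(-4*b + v)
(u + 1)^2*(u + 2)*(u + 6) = u^4 + 10*u^3 + 29*u^2 + 32*u + 12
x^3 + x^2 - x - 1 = (x - 1)*(x + 1)^2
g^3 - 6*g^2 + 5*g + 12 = (g - 4)*(g - 3)*(g + 1)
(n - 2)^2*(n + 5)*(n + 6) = n^4 + 7*n^3 - 10*n^2 - 76*n + 120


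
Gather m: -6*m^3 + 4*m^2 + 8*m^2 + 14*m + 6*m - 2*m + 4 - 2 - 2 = -6*m^3 + 12*m^2 + 18*m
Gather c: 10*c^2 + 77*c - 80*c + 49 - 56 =10*c^2 - 3*c - 7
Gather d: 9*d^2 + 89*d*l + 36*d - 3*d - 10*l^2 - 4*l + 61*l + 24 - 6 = 9*d^2 + d*(89*l + 33) - 10*l^2 + 57*l + 18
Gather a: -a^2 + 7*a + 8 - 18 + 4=-a^2 + 7*a - 6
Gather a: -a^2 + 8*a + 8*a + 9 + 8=-a^2 + 16*a + 17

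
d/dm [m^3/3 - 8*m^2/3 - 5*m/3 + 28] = m^2 - 16*m/3 - 5/3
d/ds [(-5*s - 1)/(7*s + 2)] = -3/(7*s + 2)^2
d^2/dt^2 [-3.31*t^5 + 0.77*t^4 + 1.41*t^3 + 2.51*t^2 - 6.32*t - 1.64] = -66.2*t^3 + 9.24*t^2 + 8.46*t + 5.02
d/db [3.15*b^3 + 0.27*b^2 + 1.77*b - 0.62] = 9.45*b^2 + 0.54*b + 1.77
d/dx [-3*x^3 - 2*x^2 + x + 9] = -9*x^2 - 4*x + 1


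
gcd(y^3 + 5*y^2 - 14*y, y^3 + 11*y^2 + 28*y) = y^2 + 7*y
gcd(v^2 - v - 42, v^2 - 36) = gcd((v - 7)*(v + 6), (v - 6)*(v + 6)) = v + 6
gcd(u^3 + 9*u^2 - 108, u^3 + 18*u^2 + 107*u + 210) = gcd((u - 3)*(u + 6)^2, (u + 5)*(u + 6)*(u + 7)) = u + 6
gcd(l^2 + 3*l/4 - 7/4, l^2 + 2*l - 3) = l - 1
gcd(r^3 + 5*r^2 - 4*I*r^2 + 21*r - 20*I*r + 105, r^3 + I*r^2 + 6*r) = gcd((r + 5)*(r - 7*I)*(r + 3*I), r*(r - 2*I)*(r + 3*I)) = r + 3*I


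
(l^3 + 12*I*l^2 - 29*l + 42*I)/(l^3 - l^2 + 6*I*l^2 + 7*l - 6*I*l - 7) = (l + 6*I)/(l - 1)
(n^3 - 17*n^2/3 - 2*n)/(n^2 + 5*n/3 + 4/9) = 3*n*(n - 6)/(3*n + 4)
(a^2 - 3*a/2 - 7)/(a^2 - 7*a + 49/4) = 2*(a + 2)/(2*a - 7)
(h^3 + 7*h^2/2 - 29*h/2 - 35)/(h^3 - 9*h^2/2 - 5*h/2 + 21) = (h + 5)/(h - 3)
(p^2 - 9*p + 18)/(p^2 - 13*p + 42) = (p - 3)/(p - 7)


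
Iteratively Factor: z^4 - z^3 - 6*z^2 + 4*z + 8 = (z - 2)*(z^3 + z^2 - 4*z - 4) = (z - 2)*(z + 2)*(z^2 - z - 2) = (z - 2)^2*(z + 2)*(z + 1)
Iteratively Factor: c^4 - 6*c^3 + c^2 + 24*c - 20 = (c - 5)*(c^3 - c^2 - 4*c + 4) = (c - 5)*(c - 1)*(c^2 - 4) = (c - 5)*(c - 2)*(c - 1)*(c + 2)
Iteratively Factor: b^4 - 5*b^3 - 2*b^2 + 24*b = (b)*(b^3 - 5*b^2 - 2*b + 24) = b*(b - 3)*(b^2 - 2*b - 8) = b*(b - 3)*(b + 2)*(b - 4)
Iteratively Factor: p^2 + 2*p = (p)*(p + 2)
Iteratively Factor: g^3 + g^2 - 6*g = (g)*(g^2 + g - 6) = g*(g + 3)*(g - 2)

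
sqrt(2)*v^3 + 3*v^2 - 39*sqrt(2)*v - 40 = (v - 4*sqrt(2))*(v + 5*sqrt(2))*(sqrt(2)*v + 1)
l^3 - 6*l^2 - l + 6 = (l - 6)*(l - 1)*(l + 1)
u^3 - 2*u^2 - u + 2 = (u - 2)*(u - 1)*(u + 1)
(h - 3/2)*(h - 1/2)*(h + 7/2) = h^3 + 3*h^2/2 - 25*h/4 + 21/8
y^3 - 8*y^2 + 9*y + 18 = (y - 6)*(y - 3)*(y + 1)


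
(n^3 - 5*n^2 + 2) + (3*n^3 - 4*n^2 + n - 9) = 4*n^3 - 9*n^2 + n - 7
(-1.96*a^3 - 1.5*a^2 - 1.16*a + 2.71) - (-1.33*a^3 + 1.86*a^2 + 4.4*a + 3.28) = -0.63*a^3 - 3.36*a^2 - 5.56*a - 0.57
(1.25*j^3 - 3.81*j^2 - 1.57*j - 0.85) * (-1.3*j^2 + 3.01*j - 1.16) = -1.625*j^5 + 8.7155*j^4 - 10.8771*j^3 + 0.7989*j^2 - 0.7373*j + 0.986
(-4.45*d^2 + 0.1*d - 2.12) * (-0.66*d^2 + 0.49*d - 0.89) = 2.937*d^4 - 2.2465*d^3 + 5.4087*d^2 - 1.1278*d + 1.8868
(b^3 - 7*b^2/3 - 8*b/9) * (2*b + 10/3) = 2*b^4 - 4*b^3/3 - 86*b^2/9 - 80*b/27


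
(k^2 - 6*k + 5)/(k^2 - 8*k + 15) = (k - 1)/(k - 3)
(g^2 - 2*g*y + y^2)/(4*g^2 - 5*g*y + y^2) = (-g + y)/(-4*g + y)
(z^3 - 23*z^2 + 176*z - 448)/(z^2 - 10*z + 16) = (z^2 - 15*z + 56)/(z - 2)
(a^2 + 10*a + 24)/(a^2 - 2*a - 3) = (a^2 + 10*a + 24)/(a^2 - 2*a - 3)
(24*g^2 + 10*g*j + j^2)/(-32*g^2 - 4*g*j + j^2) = (-6*g - j)/(8*g - j)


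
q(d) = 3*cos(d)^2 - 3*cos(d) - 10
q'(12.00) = 1.11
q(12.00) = -10.40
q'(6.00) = 0.77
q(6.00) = -10.11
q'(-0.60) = 1.10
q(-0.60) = -10.43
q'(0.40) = -0.98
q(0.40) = -10.22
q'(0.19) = -0.55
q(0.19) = -10.05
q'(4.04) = -5.27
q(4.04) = -6.97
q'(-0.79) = 0.87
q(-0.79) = -10.63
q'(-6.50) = 0.62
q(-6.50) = -10.07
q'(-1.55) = -2.87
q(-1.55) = -10.06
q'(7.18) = -0.58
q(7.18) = -10.70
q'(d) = -6*sin(d)*cos(d) + 3*sin(d)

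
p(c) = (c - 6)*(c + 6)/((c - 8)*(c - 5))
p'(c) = (c - 6)/((c - 8)*(c - 5)) - (c - 6)*(c + 6)/((c - 8)*(c - 5)^2) + (c + 6)/((c - 8)*(c - 5)) - (c - 6)*(c + 6)/((c - 8)^2*(c - 5)) = (-13*c^2 + 152*c - 468)/(c^4 - 26*c^3 + 249*c^2 - 1040*c + 1600)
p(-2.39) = -0.39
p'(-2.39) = -0.15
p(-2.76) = -0.34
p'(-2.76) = -0.14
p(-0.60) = -0.74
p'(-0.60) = -0.24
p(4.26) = -6.45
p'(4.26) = -7.36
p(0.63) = -1.11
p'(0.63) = -0.36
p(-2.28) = -0.41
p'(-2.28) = -0.16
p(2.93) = -2.61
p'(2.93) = -1.22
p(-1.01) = -0.65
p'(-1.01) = -0.22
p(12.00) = 3.86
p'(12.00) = -0.66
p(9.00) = 11.25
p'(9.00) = -9.56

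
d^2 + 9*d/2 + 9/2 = (d + 3/2)*(d + 3)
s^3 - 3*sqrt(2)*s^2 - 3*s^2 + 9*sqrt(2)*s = s*(s - 3)*(s - 3*sqrt(2))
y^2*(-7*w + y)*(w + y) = -7*w^2*y^2 - 6*w*y^3 + y^4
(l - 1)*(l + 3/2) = l^2 + l/2 - 3/2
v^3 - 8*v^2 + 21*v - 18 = (v - 3)^2*(v - 2)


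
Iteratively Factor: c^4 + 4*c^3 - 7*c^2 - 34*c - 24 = (c + 2)*(c^3 + 2*c^2 - 11*c - 12) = (c + 1)*(c + 2)*(c^2 + c - 12) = (c + 1)*(c + 2)*(c + 4)*(c - 3)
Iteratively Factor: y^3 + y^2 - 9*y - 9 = (y + 1)*(y^2 - 9) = (y - 3)*(y + 1)*(y + 3)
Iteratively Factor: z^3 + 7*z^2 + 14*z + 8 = (z + 4)*(z^2 + 3*z + 2) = (z + 1)*(z + 4)*(z + 2)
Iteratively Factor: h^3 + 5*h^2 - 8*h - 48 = (h + 4)*(h^2 + h - 12) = (h - 3)*(h + 4)*(h + 4)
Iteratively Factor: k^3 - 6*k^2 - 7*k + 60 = (k - 5)*(k^2 - k - 12) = (k - 5)*(k + 3)*(k - 4)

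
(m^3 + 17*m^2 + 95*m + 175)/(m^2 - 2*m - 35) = (m^2 + 12*m + 35)/(m - 7)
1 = 1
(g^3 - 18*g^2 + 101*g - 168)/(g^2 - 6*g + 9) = (g^2 - 15*g + 56)/(g - 3)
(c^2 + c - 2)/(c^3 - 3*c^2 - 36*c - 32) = (-c^2 - c + 2)/(-c^3 + 3*c^2 + 36*c + 32)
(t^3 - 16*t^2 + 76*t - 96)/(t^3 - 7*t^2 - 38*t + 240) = (t^2 - 8*t + 12)/(t^2 + t - 30)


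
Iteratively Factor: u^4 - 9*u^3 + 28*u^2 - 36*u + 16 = (u - 2)*(u^3 - 7*u^2 + 14*u - 8) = (u - 2)^2*(u^2 - 5*u + 4) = (u - 2)^2*(u - 1)*(u - 4)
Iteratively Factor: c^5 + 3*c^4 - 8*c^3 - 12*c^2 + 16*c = (c + 2)*(c^4 + c^3 - 10*c^2 + 8*c) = (c - 2)*(c + 2)*(c^3 + 3*c^2 - 4*c) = (c - 2)*(c + 2)*(c + 4)*(c^2 - c) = (c - 2)*(c - 1)*(c + 2)*(c + 4)*(c)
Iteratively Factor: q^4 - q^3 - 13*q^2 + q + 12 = (q - 1)*(q^3 - 13*q - 12) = (q - 1)*(q + 1)*(q^2 - q - 12) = (q - 1)*(q + 1)*(q + 3)*(q - 4)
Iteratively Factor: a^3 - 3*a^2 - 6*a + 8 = (a - 4)*(a^2 + a - 2) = (a - 4)*(a - 1)*(a + 2)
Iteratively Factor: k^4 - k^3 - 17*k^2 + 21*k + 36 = (k + 4)*(k^3 - 5*k^2 + 3*k + 9) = (k - 3)*(k + 4)*(k^2 - 2*k - 3) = (k - 3)*(k + 1)*(k + 4)*(k - 3)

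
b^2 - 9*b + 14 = (b - 7)*(b - 2)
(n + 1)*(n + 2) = n^2 + 3*n + 2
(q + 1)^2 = q^2 + 2*q + 1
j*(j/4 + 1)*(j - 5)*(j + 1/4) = j^4/4 - 3*j^3/16 - 81*j^2/16 - 5*j/4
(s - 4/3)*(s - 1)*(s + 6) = s^3 + 11*s^2/3 - 38*s/3 + 8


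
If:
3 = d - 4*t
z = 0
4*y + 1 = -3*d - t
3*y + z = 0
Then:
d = -1/13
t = -10/13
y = 0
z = 0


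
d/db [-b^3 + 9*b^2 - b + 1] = -3*b^2 + 18*b - 1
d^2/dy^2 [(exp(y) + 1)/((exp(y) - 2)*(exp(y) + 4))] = (exp(4*y) + 2*exp(3*y) + 54*exp(2*y) + 52*exp(y) + 80)*exp(y)/(exp(6*y) + 6*exp(5*y) - 12*exp(4*y) - 88*exp(3*y) + 96*exp(2*y) + 384*exp(y) - 512)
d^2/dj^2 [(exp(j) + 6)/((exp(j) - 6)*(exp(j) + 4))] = (exp(4*j) + 26*exp(3*j) + 108*exp(2*j) + 552*exp(j) + 288)*exp(j)/(exp(6*j) - 6*exp(5*j) - 60*exp(4*j) + 280*exp(3*j) + 1440*exp(2*j) - 3456*exp(j) - 13824)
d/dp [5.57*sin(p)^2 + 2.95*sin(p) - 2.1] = (11.14*sin(p) + 2.95)*cos(p)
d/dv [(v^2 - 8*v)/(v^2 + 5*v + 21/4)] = 8*(26*v^2 + 21*v - 84)/(16*v^4 + 160*v^3 + 568*v^2 + 840*v + 441)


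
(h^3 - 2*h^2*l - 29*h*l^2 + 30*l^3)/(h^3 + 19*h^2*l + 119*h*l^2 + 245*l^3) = (h^2 - 7*h*l + 6*l^2)/(h^2 + 14*h*l + 49*l^2)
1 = 1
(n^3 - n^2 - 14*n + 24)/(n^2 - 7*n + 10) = (n^2 + n - 12)/(n - 5)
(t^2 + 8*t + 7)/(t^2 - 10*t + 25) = (t^2 + 8*t + 7)/(t^2 - 10*t + 25)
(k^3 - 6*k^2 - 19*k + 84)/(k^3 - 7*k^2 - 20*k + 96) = (k - 7)/(k - 8)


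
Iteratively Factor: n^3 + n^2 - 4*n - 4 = (n - 2)*(n^2 + 3*n + 2) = (n - 2)*(n + 2)*(n + 1)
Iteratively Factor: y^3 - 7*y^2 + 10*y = (y - 5)*(y^2 - 2*y) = y*(y - 5)*(y - 2)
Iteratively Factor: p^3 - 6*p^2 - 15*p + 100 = (p - 5)*(p^2 - p - 20) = (p - 5)^2*(p + 4)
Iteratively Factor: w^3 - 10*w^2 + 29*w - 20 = (w - 1)*(w^2 - 9*w + 20) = (w - 5)*(w - 1)*(w - 4)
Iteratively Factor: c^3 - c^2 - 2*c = (c + 1)*(c^2 - 2*c) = (c - 2)*(c + 1)*(c)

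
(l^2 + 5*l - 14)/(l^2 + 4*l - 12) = (l + 7)/(l + 6)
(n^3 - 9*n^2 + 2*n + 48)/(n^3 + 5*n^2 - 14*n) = (n^3 - 9*n^2 + 2*n + 48)/(n*(n^2 + 5*n - 14))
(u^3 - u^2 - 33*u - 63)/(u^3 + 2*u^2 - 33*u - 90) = (u^2 - 4*u - 21)/(u^2 - u - 30)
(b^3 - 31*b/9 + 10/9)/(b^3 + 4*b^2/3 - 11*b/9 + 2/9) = (3*b - 5)/(3*b - 1)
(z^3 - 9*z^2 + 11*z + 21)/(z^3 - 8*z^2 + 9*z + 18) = (z - 7)/(z - 6)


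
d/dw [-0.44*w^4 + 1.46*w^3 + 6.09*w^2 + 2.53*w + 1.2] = -1.76*w^3 + 4.38*w^2 + 12.18*w + 2.53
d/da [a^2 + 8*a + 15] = 2*a + 8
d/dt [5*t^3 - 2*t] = 15*t^2 - 2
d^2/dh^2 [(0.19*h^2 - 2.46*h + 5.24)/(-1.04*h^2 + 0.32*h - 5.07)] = (5.195008*h^3 - 27.994512*h^2 - 67.363296*h + 52.400138)/(1.124864*h^6 - 1.038336*h^5 + 16.770624*h^4 - 10.156544*h^3 + 81.756792*h^2 - 24.676704*h + 130.323843)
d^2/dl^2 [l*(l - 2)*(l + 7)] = 6*l + 10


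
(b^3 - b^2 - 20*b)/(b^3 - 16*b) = (b - 5)/(b - 4)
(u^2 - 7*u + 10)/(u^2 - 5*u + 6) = (u - 5)/(u - 3)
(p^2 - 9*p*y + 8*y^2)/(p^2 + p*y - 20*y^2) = (p^2 - 9*p*y + 8*y^2)/(p^2 + p*y - 20*y^2)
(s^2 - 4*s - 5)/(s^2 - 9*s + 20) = (s + 1)/(s - 4)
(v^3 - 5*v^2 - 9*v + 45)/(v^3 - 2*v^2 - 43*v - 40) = (-v^3 + 5*v^2 + 9*v - 45)/(-v^3 + 2*v^2 + 43*v + 40)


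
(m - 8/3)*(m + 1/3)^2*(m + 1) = m^4 - m^3 - 11*m^2/3 - 53*m/27 - 8/27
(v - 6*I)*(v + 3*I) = v^2 - 3*I*v + 18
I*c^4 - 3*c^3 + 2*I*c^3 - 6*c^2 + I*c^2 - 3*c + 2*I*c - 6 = (c + 2)*(c + I)*(c + 3*I)*(I*c + 1)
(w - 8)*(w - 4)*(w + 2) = w^3 - 10*w^2 + 8*w + 64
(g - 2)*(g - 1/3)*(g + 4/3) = g^3 - g^2 - 22*g/9 + 8/9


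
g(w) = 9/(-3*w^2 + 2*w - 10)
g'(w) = 9*(6*w - 2)/(-3*w^2 + 2*w - 10)^2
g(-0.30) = -0.83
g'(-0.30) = -0.29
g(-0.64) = -0.72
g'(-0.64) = -0.34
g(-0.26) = -0.84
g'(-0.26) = -0.28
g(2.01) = -0.50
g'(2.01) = 0.28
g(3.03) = -0.29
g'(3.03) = 0.15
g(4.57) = -0.14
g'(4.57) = 0.06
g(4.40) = -0.15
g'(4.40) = 0.06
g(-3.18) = -0.19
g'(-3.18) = -0.09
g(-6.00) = -0.07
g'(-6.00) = -0.02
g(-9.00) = -0.03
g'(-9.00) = -0.00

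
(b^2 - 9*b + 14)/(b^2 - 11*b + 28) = (b - 2)/(b - 4)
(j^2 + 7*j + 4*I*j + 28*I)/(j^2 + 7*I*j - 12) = (j + 7)/(j + 3*I)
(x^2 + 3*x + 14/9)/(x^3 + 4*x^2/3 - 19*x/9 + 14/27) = 3*(3*x + 2)/(9*x^2 - 9*x + 2)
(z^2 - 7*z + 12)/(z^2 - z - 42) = (-z^2 + 7*z - 12)/(-z^2 + z + 42)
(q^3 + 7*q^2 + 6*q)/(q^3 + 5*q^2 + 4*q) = (q + 6)/(q + 4)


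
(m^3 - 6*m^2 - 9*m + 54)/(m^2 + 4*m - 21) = (m^2 - 3*m - 18)/(m + 7)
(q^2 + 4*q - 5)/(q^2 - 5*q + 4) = (q + 5)/(q - 4)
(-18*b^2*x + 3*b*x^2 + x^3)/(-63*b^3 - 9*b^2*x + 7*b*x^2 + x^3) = x*(6*b + x)/(21*b^2 + 10*b*x + x^2)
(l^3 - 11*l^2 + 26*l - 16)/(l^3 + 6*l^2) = (l^3 - 11*l^2 + 26*l - 16)/(l^2*(l + 6))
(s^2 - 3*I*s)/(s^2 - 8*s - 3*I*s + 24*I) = s/(s - 8)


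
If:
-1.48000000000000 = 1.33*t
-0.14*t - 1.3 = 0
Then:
No Solution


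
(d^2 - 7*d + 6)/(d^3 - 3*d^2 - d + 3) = (d - 6)/(d^2 - 2*d - 3)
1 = 1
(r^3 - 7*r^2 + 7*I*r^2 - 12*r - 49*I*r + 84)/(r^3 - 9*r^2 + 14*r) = (r^2 + 7*I*r - 12)/(r*(r - 2))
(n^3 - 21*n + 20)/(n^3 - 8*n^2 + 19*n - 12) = (n + 5)/(n - 3)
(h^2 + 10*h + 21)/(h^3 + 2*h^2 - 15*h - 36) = (h + 7)/(h^2 - h - 12)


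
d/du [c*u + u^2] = c + 2*u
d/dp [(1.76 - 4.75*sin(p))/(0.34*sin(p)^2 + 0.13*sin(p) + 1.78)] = (1.615*sin(p)^2 - 1.1968*sin(p) - 8.6838)*cos(p)/(0.1156*sin(p)^4 + 0.0884*sin(p)^3 + 1.2273*sin(p)^2 + 0.4628*sin(p) + 3.1684)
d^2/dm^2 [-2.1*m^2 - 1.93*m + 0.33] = -4.20000000000000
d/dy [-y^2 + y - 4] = 1 - 2*y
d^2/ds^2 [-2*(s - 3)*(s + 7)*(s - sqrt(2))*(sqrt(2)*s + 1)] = -24*sqrt(2)*s^2 - 48*sqrt(2)*s + 12*s + 16 + 88*sqrt(2)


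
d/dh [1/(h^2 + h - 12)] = (-2*h - 1)/(h^2 + h - 12)^2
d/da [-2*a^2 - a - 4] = -4*a - 1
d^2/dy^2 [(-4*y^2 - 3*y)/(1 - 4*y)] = 32/(64*y^3 - 48*y^2 + 12*y - 1)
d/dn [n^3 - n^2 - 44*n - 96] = 3*n^2 - 2*n - 44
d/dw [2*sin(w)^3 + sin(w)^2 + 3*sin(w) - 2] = (6*sin(w)^2 + 2*sin(w) + 3)*cos(w)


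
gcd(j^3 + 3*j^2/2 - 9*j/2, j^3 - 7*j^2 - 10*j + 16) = 1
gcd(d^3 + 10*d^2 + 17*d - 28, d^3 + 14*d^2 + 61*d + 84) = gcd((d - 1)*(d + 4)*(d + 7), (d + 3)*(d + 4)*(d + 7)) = d^2 + 11*d + 28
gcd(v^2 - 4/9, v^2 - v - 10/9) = v + 2/3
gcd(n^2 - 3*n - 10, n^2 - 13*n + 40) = n - 5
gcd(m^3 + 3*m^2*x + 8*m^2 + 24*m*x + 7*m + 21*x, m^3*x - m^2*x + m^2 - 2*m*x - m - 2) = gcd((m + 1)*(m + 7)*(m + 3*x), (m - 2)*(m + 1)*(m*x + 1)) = m + 1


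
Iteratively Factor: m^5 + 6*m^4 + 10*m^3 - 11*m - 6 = (m + 2)*(m^4 + 4*m^3 + 2*m^2 - 4*m - 3) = (m + 1)*(m + 2)*(m^3 + 3*m^2 - m - 3) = (m - 1)*(m + 1)*(m + 2)*(m^2 + 4*m + 3) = (m - 1)*(m + 1)*(m + 2)*(m + 3)*(m + 1)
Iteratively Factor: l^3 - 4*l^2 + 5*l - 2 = (l - 1)*(l^2 - 3*l + 2) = (l - 1)^2*(l - 2)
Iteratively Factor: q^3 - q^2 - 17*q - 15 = (q + 3)*(q^2 - 4*q - 5) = (q - 5)*(q + 3)*(q + 1)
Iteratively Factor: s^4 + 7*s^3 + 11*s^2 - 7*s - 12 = (s + 3)*(s^3 + 4*s^2 - s - 4) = (s + 1)*(s + 3)*(s^2 + 3*s - 4) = (s - 1)*(s + 1)*(s + 3)*(s + 4)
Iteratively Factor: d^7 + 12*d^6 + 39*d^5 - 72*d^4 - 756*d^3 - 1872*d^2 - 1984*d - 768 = (d + 3)*(d^6 + 9*d^5 + 12*d^4 - 108*d^3 - 432*d^2 - 576*d - 256) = (d + 2)*(d + 3)*(d^5 + 7*d^4 - 2*d^3 - 104*d^2 - 224*d - 128) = (d - 4)*(d + 2)*(d + 3)*(d^4 + 11*d^3 + 42*d^2 + 64*d + 32) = (d - 4)*(d + 1)*(d + 2)*(d + 3)*(d^3 + 10*d^2 + 32*d + 32) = (d - 4)*(d + 1)*(d + 2)*(d + 3)*(d + 4)*(d^2 + 6*d + 8) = (d - 4)*(d + 1)*(d + 2)*(d + 3)*(d + 4)^2*(d + 2)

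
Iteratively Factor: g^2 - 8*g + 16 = (g - 4)*(g - 4)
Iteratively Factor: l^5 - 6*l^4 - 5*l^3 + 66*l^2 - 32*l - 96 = (l + 1)*(l^4 - 7*l^3 + 2*l^2 + 64*l - 96) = (l - 2)*(l + 1)*(l^3 - 5*l^2 - 8*l + 48) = (l - 4)*(l - 2)*(l + 1)*(l^2 - l - 12) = (l - 4)^2*(l - 2)*(l + 1)*(l + 3)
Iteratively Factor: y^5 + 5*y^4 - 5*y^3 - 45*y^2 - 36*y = (y + 1)*(y^4 + 4*y^3 - 9*y^2 - 36*y) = (y + 1)*(y + 3)*(y^3 + y^2 - 12*y) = y*(y + 1)*(y + 3)*(y^2 + y - 12) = y*(y + 1)*(y + 3)*(y + 4)*(y - 3)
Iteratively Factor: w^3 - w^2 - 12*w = (w - 4)*(w^2 + 3*w) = (w - 4)*(w + 3)*(w)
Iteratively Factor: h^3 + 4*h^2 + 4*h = (h + 2)*(h^2 + 2*h) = h*(h + 2)*(h + 2)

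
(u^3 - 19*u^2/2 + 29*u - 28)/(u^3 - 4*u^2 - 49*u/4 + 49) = 2*(u - 2)/(2*u + 7)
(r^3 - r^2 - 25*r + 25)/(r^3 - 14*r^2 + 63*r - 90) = (r^2 + 4*r - 5)/(r^2 - 9*r + 18)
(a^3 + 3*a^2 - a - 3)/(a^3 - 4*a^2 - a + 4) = (a + 3)/(a - 4)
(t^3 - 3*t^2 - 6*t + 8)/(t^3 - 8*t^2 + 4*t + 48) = (t - 1)/(t - 6)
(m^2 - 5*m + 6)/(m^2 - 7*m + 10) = (m - 3)/(m - 5)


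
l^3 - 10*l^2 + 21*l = l*(l - 7)*(l - 3)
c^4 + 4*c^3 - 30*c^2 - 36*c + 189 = (c - 3)^2*(c + 3)*(c + 7)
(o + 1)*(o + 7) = o^2 + 8*o + 7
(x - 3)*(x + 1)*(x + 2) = x^3 - 7*x - 6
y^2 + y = y*(y + 1)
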